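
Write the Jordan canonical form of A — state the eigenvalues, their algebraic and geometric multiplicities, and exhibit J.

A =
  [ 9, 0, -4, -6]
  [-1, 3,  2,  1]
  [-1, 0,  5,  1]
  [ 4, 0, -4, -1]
J_1(3) ⊕ J_1(3) ⊕ J_2(5)

The characteristic polynomial is
  det(x·I − A) = x^4 - 16*x^3 + 94*x^2 - 240*x + 225 = (x - 5)^2*(x - 3)^2

Eigenvalues and multiplicities (the geometric multiplicity of λ is n − rank(A − λI), which equals the number of Jordan blocks for λ):
  λ = 3: algebraic multiplicity = 2, geometric multiplicity = 2
  λ = 5: algebraic multiplicity = 2, geometric multiplicity = 1

Determining the block sizes for each eigenvalue:
  λ = 3: gm = am = 2, so every block has size 1 → block sizes [1, 1]
  λ = 5: one block (gm = 1), so the single block has size am = 2 → block sizes [2]

Assembling the blocks gives a Jordan form
J =
  [3, 0, 0, 0]
  [0, 3, 0, 0]
  [0, 0, 5, 1]
  [0, 0, 0, 5]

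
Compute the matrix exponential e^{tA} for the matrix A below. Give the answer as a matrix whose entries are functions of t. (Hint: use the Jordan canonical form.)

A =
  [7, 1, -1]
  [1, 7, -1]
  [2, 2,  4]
e^{tA} =
  [t*exp(6*t) + exp(6*t), t*exp(6*t), -t*exp(6*t)]
  [t*exp(6*t), t*exp(6*t) + exp(6*t), -t*exp(6*t)]
  [2*t*exp(6*t), 2*t*exp(6*t), -2*t*exp(6*t) + exp(6*t)]

Strategy: write A = P · J · P⁻¹ where J is a Jordan canonical form, so e^{tA} = P · e^{tJ} · P⁻¹, and e^{tJ} can be computed block-by-block.

A has Jordan form
J =
  [6, 1, 0]
  [0, 6, 0]
  [0, 0, 6]
(up to reordering of blocks).

Per-block formulas:
  For a 1×1 block at λ = 6: exp(t · [6]) = [e^(6t)].
  For a 2×2 Jordan block J_2(6): exp(t · J_2(6)) = e^(6t)·(I + t·N), where N is the 2×2 nilpotent shift.

After assembling e^{tJ} and conjugating by P, we get:

e^{tA} =
  [t*exp(6*t) + exp(6*t), t*exp(6*t), -t*exp(6*t)]
  [t*exp(6*t), t*exp(6*t) + exp(6*t), -t*exp(6*t)]
  [2*t*exp(6*t), 2*t*exp(6*t), -2*t*exp(6*t) + exp(6*t)]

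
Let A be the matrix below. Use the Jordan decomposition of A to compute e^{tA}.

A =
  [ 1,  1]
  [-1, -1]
e^{tA} =
  [t + 1, t]
  [-t, 1 - t]

Strategy: write A = P · J · P⁻¹ where J is a Jordan canonical form, so e^{tA} = P · e^{tJ} · P⁻¹, and e^{tJ} can be computed block-by-block.

A has Jordan form
J =
  [0, 1]
  [0, 0]
(up to reordering of blocks).

Per-block formulas:
  For a 2×2 Jordan block J_2(0): exp(t · J_2(0)) = e^(0t)·(I + t·N), where N is the 2×2 nilpotent shift.

After assembling e^{tJ} and conjugating by P, we get:

e^{tA} =
  [t + 1, t]
  [-t, 1 - t]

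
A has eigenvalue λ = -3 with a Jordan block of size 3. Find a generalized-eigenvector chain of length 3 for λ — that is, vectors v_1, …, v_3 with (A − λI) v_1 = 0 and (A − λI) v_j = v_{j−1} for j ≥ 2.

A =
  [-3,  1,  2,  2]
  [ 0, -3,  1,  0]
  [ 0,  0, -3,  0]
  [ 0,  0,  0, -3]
A Jordan chain for λ = -3 of length 3:
v_1 = (1, 0, 0, 0)ᵀ
v_2 = (2, 1, 0, 0)ᵀ
v_3 = (0, 0, 1, 0)ᵀ

Let N = A − (-3)·I. We want v_3 with N^3 v_3 = 0 but N^2 v_3 ≠ 0; then v_{j-1} := N · v_j for j = 3, …, 2.

Pick v_3 = (0, 0, 1, 0)ᵀ.
Then v_2 = N · v_3 = (2, 1, 0, 0)ᵀ.
Then v_1 = N · v_2 = (1, 0, 0, 0)ᵀ.

Sanity check: (A − (-3)·I) v_1 = (0, 0, 0, 0)ᵀ = 0. ✓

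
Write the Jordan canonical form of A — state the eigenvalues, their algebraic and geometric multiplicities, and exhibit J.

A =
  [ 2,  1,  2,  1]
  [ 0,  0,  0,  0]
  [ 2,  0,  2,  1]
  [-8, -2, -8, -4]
J_2(0) ⊕ J_2(0)

The characteristic polynomial is
  det(x·I − A) = x^4

Eigenvalues and multiplicities (the geometric multiplicity of λ is n − rank(A − λI), which equals the number of Jordan blocks for λ):
  λ = 0: algebraic multiplicity = 4, geometric multiplicity = 2

Determining the block sizes for each eigenvalue:
  λ = 0: with am = 4 and gm = 2, the partition is not yet determined (e.g. several partitions of 4 into 2 parts exist). Let N = A − (0)·I. Computing rank(N^1) = 2, rank(N^2) = 0; the number of blocks of size ≥ j is rank(N^{j−1}) − rank(N^j), giving [2, 2]. So we have 2 block(s) of size 2 → block sizes [2, 2]

Assembling the blocks gives a Jordan form
J =
  [0, 1, 0, 0]
  [0, 0, 0, 0]
  [0, 0, 0, 1]
  [0, 0, 0, 0]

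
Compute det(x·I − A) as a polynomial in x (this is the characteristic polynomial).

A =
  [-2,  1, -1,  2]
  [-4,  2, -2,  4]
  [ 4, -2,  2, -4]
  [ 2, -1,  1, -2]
x^4

Expanding det(x·I − A) (e.g. by cofactor expansion or by noting that A is similar to its Jordan form J, which has the same characteristic polynomial as A) gives
  χ_A(x) = x^4
which factors as x^4. The eigenvalues (with algebraic multiplicities) are λ = 0 with multiplicity 4.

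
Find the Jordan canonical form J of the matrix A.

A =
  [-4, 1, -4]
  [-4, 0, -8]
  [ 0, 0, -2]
J_2(-2) ⊕ J_1(-2)

The characteristic polynomial is
  det(x·I − A) = x^3 + 6*x^2 + 12*x + 8 = (x + 2)^3

Eigenvalues and multiplicities (the geometric multiplicity of λ is n − rank(A − λI), which equals the number of Jordan blocks for λ):
  λ = -2: algebraic multiplicity = 3, geometric multiplicity = 2

Determining the block sizes for each eigenvalue:
  λ = -2: 2 blocks summing to 3 forces exactly one block of size 2 and the rest size 1 → block sizes [2, 1]

Assembling the blocks gives a Jordan form
J =
  [-2,  1,  0]
  [ 0, -2,  0]
  [ 0,  0, -2]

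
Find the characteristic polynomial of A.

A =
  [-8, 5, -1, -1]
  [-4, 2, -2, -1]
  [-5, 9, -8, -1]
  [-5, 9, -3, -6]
x^4 + 20*x^3 + 150*x^2 + 500*x + 625

Expanding det(x·I − A) (e.g. by cofactor expansion or by noting that A is similar to its Jordan form J, which has the same characteristic polynomial as A) gives
  χ_A(x) = x^4 + 20*x^3 + 150*x^2 + 500*x + 625
which factors as (x + 5)^4. The eigenvalues (with algebraic multiplicities) are λ = -5 with multiplicity 4.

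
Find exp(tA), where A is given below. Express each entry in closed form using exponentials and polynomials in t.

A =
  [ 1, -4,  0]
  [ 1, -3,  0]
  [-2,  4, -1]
e^{tA} =
  [2*t*exp(-t) + exp(-t), -4*t*exp(-t), 0]
  [t*exp(-t), -2*t*exp(-t) + exp(-t), 0]
  [-2*t*exp(-t), 4*t*exp(-t), exp(-t)]

Strategy: write A = P · J · P⁻¹ where J is a Jordan canonical form, so e^{tA} = P · e^{tJ} · P⁻¹, and e^{tJ} can be computed block-by-block.

A has Jordan form
J =
  [-1,  1,  0]
  [ 0, -1,  0]
  [ 0,  0, -1]
(up to reordering of blocks).

Per-block formulas:
  For a 2×2 Jordan block J_2(-1): exp(t · J_2(-1)) = e^(-1t)·(I + t·N), where N is the 2×2 nilpotent shift.
  For a 1×1 block at λ = -1: exp(t · [-1]) = [e^(-1t)].

After assembling e^{tJ} and conjugating by P, we get:

e^{tA} =
  [2*t*exp(-t) + exp(-t), -4*t*exp(-t), 0]
  [t*exp(-t), -2*t*exp(-t) + exp(-t), 0]
  [-2*t*exp(-t), 4*t*exp(-t), exp(-t)]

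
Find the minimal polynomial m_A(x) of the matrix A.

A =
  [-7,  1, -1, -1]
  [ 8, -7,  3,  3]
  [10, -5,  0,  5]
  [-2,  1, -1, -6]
x^3 + 15*x^2 + 75*x + 125

The characteristic polynomial is χ_A(x) = (x + 5)^4, so the eigenvalues are known. The minimal polynomial is
  m_A(x) = Π_λ (x − λ)^{k_λ}
where k_λ is the size of the *largest* Jordan block for λ (equivalently, the smallest k with (A − λI)^k v = 0 for every generalised eigenvector v of λ).

  λ = -5: largest Jordan block has size 3, contributing (x + 5)^3

So m_A(x) = (x + 5)^3 = x^3 + 15*x^2 + 75*x + 125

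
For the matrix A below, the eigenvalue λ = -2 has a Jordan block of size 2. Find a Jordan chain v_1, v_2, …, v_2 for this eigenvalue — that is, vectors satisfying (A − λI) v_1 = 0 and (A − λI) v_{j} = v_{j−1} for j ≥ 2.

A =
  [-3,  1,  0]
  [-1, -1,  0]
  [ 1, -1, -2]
A Jordan chain for λ = -2 of length 2:
v_1 = (-1, -1, 1)ᵀ
v_2 = (1, 0, 0)ᵀ

Let N = A − (-2)·I. We want v_2 with N^2 v_2 = 0 but N^1 v_2 ≠ 0; then v_{j-1} := N · v_j for j = 2, …, 2.

Pick v_2 = (1, 0, 0)ᵀ.
Then v_1 = N · v_2 = (-1, -1, 1)ᵀ.

Sanity check: (A − (-2)·I) v_1 = (0, 0, 0)ᵀ = 0. ✓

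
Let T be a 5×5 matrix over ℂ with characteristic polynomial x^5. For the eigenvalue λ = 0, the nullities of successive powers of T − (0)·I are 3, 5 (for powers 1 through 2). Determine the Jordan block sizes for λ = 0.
Block sizes for λ = 0: [2, 2, 1]

From the dimensions of kernels of powers, the number of Jordan blocks of size at least j is d_j − d_{j−1} where d_j = dim ker(N^j) (with d_0 = 0). Computing the differences gives [3, 2].
The number of blocks of size exactly k is (#blocks of size ≥ k) − (#blocks of size ≥ k + 1), so the partition is: 1 block(s) of size 1, 2 block(s) of size 2.
In nonincreasing order the block sizes are [2, 2, 1].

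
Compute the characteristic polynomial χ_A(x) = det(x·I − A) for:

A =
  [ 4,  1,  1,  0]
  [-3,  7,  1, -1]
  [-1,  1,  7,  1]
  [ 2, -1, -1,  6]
x^4 - 24*x^3 + 216*x^2 - 864*x + 1296

Expanding det(x·I − A) (e.g. by cofactor expansion or by noting that A is similar to its Jordan form J, which has the same characteristic polynomial as A) gives
  χ_A(x) = x^4 - 24*x^3 + 216*x^2 - 864*x + 1296
which factors as (x - 6)^4. The eigenvalues (with algebraic multiplicities) are λ = 6 with multiplicity 4.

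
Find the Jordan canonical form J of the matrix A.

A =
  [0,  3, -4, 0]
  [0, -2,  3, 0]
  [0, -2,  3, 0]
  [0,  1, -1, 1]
J_2(0) ⊕ J_1(1) ⊕ J_1(1)

The characteristic polynomial is
  det(x·I − A) = x^4 - 2*x^3 + x^2 = x^2*(x - 1)^2

Eigenvalues and multiplicities (the geometric multiplicity of λ is n − rank(A − λI), which equals the number of Jordan blocks for λ):
  λ = 0: algebraic multiplicity = 2, geometric multiplicity = 1
  λ = 1: algebraic multiplicity = 2, geometric multiplicity = 2

Determining the block sizes for each eigenvalue:
  λ = 0: one block (gm = 1), so the single block has size am = 2 → block sizes [2]
  λ = 1: gm = am = 2, so every block has size 1 → block sizes [1, 1]

Assembling the blocks gives a Jordan form
J =
  [0, 1, 0, 0]
  [0, 0, 0, 0]
  [0, 0, 1, 0]
  [0, 0, 0, 1]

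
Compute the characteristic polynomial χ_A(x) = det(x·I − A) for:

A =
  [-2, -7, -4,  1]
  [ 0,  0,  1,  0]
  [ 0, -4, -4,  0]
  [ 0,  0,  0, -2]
x^4 + 8*x^3 + 24*x^2 + 32*x + 16

Expanding det(x·I − A) (e.g. by cofactor expansion or by noting that A is similar to its Jordan form J, which has the same characteristic polynomial as A) gives
  χ_A(x) = x^4 + 8*x^3 + 24*x^2 + 32*x + 16
which factors as (x + 2)^4. The eigenvalues (with algebraic multiplicities) are λ = -2 with multiplicity 4.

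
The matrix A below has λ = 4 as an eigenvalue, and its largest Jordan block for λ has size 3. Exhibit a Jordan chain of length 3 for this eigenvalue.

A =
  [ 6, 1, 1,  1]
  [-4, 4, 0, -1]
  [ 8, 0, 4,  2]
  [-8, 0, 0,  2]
A Jordan chain for λ = 4 of length 3:
v_1 = (2, -4, 8, -8)ᵀ
v_2 = (1, 0, 0, 0)ᵀ
v_3 = (0, 1, 0, 0)ᵀ

Let N = A − (4)·I. We want v_3 with N^3 v_3 = 0 but N^2 v_3 ≠ 0; then v_{j-1} := N · v_j for j = 3, …, 2.

Pick v_3 = (0, 1, 0, 0)ᵀ.
Then v_2 = N · v_3 = (1, 0, 0, 0)ᵀ.
Then v_1 = N · v_2 = (2, -4, 8, -8)ᵀ.

Sanity check: (A − (4)·I) v_1 = (0, 0, 0, 0)ᵀ = 0. ✓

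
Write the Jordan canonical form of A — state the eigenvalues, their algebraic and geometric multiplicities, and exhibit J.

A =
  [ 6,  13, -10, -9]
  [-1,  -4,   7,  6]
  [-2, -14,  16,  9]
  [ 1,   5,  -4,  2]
J_3(5) ⊕ J_1(5)

The characteristic polynomial is
  det(x·I − A) = x^4 - 20*x^3 + 150*x^2 - 500*x + 625 = (x - 5)^4

Eigenvalues and multiplicities (the geometric multiplicity of λ is n − rank(A − λI), which equals the number of Jordan blocks for λ):
  λ = 5: algebraic multiplicity = 4, geometric multiplicity = 2

Determining the block sizes for each eigenvalue:
  λ = 5: with am = 4 and gm = 2, the partition is not yet determined (e.g. several partitions of 4 into 2 parts exist). Let N = A − (5)·I. Computing rank(N^1) = 2, rank(N^2) = 1, rank(N^3) = 0; the number of blocks of size ≥ j is rank(N^{j−1}) − rank(N^j), giving [2, 1, 1]. So we have 1 block(s) of size 3, 1 block(s) of size 1 → block sizes [3, 1]

Assembling the blocks gives a Jordan form
J =
  [5, 1, 0, 0]
  [0, 5, 1, 0]
  [0, 0, 5, 0]
  [0, 0, 0, 5]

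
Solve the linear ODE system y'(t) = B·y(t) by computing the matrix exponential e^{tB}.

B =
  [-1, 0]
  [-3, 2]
e^{tB} =
  [exp(-t), 0]
  [-exp(2*t) + exp(-t), exp(2*t)]

Strategy: write B = P · J · P⁻¹ where J is a Jordan canonical form, so e^{tB} = P · e^{tJ} · P⁻¹, and e^{tJ} can be computed block-by-block.

B has Jordan form
J =
  [-1, 0]
  [ 0, 2]
(up to reordering of blocks).

Per-block formulas:
  For a 1×1 block at λ = -1: exp(t · [-1]) = [e^(-1t)].
  For a 1×1 block at λ = 2: exp(t · [2]) = [e^(2t)].

After assembling e^{tJ} and conjugating by P, we get:

e^{tB} =
  [exp(-t), 0]
  [-exp(2*t) + exp(-t), exp(2*t)]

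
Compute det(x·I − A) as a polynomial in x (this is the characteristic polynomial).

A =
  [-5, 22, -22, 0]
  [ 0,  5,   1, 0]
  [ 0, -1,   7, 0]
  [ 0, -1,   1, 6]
x^4 - 13*x^3 + 18*x^2 + 324*x - 1080

Expanding det(x·I − A) (e.g. by cofactor expansion or by noting that A is similar to its Jordan form J, which has the same characteristic polynomial as A) gives
  χ_A(x) = x^4 - 13*x^3 + 18*x^2 + 324*x - 1080
which factors as (x - 6)^3*(x + 5). The eigenvalues (with algebraic multiplicities) are λ = -5 with multiplicity 1, λ = 6 with multiplicity 3.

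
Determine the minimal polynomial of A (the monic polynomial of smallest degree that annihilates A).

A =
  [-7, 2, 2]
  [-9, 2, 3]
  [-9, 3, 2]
x^2 + 2*x + 1

The characteristic polynomial is χ_A(x) = (x + 1)^3, so the eigenvalues are known. The minimal polynomial is
  m_A(x) = Π_λ (x − λ)^{k_λ}
where k_λ is the size of the *largest* Jordan block for λ (equivalently, the smallest k with (A − λI)^k v = 0 for every generalised eigenvector v of λ).

  λ = -1: largest Jordan block has size 2, contributing (x + 1)^2

So m_A(x) = (x + 1)^2 = x^2 + 2*x + 1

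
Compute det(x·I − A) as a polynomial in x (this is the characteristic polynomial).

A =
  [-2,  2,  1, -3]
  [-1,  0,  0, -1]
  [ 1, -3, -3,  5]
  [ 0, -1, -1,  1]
x^4 + 4*x^3 + 6*x^2 + 4*x + 1

Expanding det(x·I − A) (e.g. by cofactor expansion or by noting that A is similar to its Jordan form J, which has the same characteristic polynomial as A) gives
  χ_A(x) = x^4 + 4*x^3 + 6*x^2 + 4*x + 1
which factors as (x + 1)^4. The eigenvalues (with algebraic multiplicities) are λ = -1 with multiplicity 4.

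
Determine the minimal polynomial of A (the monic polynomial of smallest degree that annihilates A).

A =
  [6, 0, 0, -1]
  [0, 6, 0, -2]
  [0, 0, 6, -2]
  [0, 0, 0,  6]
x^2 - 12*x + 36

The characteristic polynomial is χ_A(x) = (x - 6)^4, so the eigenvalues are known. The minimal polynomial is
  m_A(x) = Π_λ (x − λ)^{k_λ}
where k_λ is the size of the *largest* Jordan block for λ (equivalently, the smallest k with (A − λI)^k v = 0 for every generalised eigenvector v of λ).

  λ = 6: largest Jordan block has size 2, contributing (x − 6)^2

So m_A(x) = (x - 6)^2 = x^2 - 12*x + 36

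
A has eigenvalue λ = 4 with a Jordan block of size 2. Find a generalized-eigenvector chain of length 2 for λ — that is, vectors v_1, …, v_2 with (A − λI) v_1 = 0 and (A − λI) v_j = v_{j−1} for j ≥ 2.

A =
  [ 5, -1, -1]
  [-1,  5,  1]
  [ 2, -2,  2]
A Jordan chain for λ = 4 of length 2:
v_1 = (1, -1, 2)ᵀ
v_2 = (1, 0, 0)ᵀ

Let N = A − (4)·I. We want v_2 with N^2 v_2 = 0 but N^1 v_2 ≠ 0; then v_{j-1} := N · v_j for j = 2, …, 2.

Pick v_2 = (1, 0, 0)ᵀ.
Then v_1 = N · v_2 = (1, -1, 2)ᵀ.

Sanity check: (A − (4)·I) v_1 = (0, 0, 0)ᵀ = 0. ✓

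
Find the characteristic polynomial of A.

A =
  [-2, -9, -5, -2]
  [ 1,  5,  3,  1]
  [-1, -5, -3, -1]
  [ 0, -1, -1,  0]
x^4

Expanding det(x·I − A) (e.g. by cofactor expansion or by noting that A is similar to its Jordan form J, which has the same characteristic polynomial as A) gives
  χ_A(x) = x^4
which factors as x^4. The eigenvalues (with algebraic multiplicities) are λ = 0 with multiplicity 4.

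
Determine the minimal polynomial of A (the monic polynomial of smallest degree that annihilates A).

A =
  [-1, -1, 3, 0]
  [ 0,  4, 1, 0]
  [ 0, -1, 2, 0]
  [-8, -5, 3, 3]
x^3 - 5*x^2 + 3*x + 9

The characteristic polynomial is χ_A(x) = (x - 3)^3*(x + 1), so the eigenvalues are known. The minimal polynomial is
  m_A(x) = Π_λ (x − λ)^{k_λ}
where k_λ is the size of the *largest* Jordan block for λ (equivalently, the smallest k with (A − λI)^k v = 0 for every generalised eigenvector v of λ).

  λ = -1: largest Jordan block has size 1, contributing (x + 1)
  λ = 3: largest Jordan block has size 2, contributing (x − 3)^2

So m_A(x) = (x - 3)^2*(x + 1) = x^3 - 5*x^2 + 3*x + 9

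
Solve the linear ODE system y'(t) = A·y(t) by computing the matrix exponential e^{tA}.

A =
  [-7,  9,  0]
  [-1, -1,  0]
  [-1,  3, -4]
e^{tA} =
  [-3*t*exp(-4*t) + exp(-4*t), 9*t*exp(-4*t), 0]
  [-t*exp(-4*t), 3*t*exp(-4*t) + exp(-4*t), 0]
  [-t*exp(-4*t), 3*t*exp(-4*t), exp(-4*t)]

Strategy: write A = P · J · P⁻¹ where J is a Jordan canonical form, so e^{tA} = P · e^{tJ} · P⁻¹, and e^{tJ} can be computed block-by-block.

A has Jordan form
J =
  [-4,  1,  0]
  [ 0, -4,  0]
  [ 0,  0, -4]
(up to reordering of blocks).

Per-block formulas:
  For a 1×1 block at λ = -4: exp(t · [-4]) = [e^(-4t)].
  For a 2×2 Jordan block J_2(-4): exp(t · J_2(-4)) = e^(-4t)·(I + t·N), where N is the 2×2 nilpotent shift.

After assembling e^{tJ} and conjugating by P, we get:

e^{tA} =
  [-3*t*exp(-4*t) + exp(-4*t), 9*t*exp(-4*t), 0]
  [-t*exp(-4*t), 3*t*exp(-4*t) + exp(-4*t), 0]
  [-t*exp(-4*t), 3*t*exp(-4*t), exp(-4*t)]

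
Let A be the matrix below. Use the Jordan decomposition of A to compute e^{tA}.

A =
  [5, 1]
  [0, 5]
e^{tA} =
  [exp(5*t), t*exp(5*t)]
  [0, exp(5*t)]

Strategy: write A = P · J · P⁻¹ where J is a Jordan canonical form, so e^{tA} = P · e^{tJ} · P⁻¹, and e^{tJ} can be computed block-by-block.

A has Jordan form
J =
  [5, 1]
  [0, 5]
(up to reordering of blocks).

Per-block formulas:
  For a 2×2 Jordan block J_2(5): exp(t · J_2(5)) = e^(5t)·(I + t·N), where N is the 2×2 nilpotent shift.

After assembling e^{tJ} and conjugating by P, we get:

e^{tA} =
  [exp(5*t), t*exp(5*t)]
  [0, exp(5*t)]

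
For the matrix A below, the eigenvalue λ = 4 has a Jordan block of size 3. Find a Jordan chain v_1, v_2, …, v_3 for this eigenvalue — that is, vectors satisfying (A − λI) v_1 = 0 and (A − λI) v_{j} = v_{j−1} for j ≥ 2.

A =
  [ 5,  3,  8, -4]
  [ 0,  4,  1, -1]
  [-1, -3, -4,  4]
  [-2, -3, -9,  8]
A Jordan chain for λ = 4 of length 3:
v_1 = (1, 1, -1, -1)ᵀ
v_2 = (1, 0, -1, -2)ᵀ
v_3 = (1, 0, 0, 0)ᵀ

Let N = A − (4)·I. We want v_3 with N^3 v_3 = 0 but N^2 v_3 ≠ 0; then v_{j-1} := N · v_j for j = 3, …, 2.

Pick v_3 = (1, 0, 0, 0)ᵀ.
Then v_2 = N · v_3 = (1, 0, -1, -2)ᵀ.
Then v_1 = N · v_2 = (1, 1, -1, -1)ᵀ.

Sanity check: (A − (4)·I) v_1 = (0, 0, 0, 0)ᵀ = 0. ✓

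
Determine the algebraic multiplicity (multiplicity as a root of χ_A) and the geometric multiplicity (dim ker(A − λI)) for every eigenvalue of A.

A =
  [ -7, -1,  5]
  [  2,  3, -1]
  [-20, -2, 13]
λ = 3: alg = 3, geom = 1

Step 1 — factor the characteristic polynomial to read off the algebraic multiplicities:
  χ_A(x) = (x - 3)^3

Step 2 — compute geometric multiplicities via the rank-nullity identity g(λ) = n − rank(A − λI):
  rank(A − (3)·I) = 2, so dim ker(A − (3)·I) = n − 2 = 1

Summary:
  λ = 3: algebraic multiplicity = 3, geometric multiplicity = 1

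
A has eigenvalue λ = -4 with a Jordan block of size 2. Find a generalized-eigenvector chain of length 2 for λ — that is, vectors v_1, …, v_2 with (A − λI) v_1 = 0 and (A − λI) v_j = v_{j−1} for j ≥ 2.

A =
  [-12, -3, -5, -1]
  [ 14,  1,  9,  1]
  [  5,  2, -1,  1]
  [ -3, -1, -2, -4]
A Jordan chain for λ = -4 of length 2:
v_1 = (-8, 14, 5, -3)ᵀ
v_2 = (1, 0, 0, 0)ᵀ

Let N = A − (-4)·I. We want v_2 with N^2 v_2 = 0 but N^1 v_2 ≠ 0; then v_{j-1} := N · v_j for j = 2, …, 2.

Pick v_2 = (1, 0, 0, 0)ᵀ.
Then v_1 = N · v_2 = (-8, 14, 5, -3)ᵀ.

Sanity check: (A − (-4)·I) v_1 = (0, 0, 0, 0)ᵀ = 0. ✓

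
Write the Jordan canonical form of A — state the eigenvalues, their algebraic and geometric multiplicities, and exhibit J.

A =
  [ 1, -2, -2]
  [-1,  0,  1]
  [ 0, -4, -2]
J_1(-1) ⊕ J_2(0)

The characteristic polynomial is
  det(x·I − A) = x^3 + x^2 = x^2*(x + 1)

Eigenvalues and multiplicities (the geometric multiplicity of λ is n − rank(A − λI), which equals the number of Jordan blocks for λ):
  λ = -1: algebraic multiplicity = 1, geometric multiplicity = 1
  λ = 0: algebraic multiplicity = 2, geometric multiplicity = 1

Determining the block sizes for each eigenvalue:
  λ = -1: one block (gm = 1), so the single block has size am = 1 → block sizes [1]
  λ = 0: one block (gm = 1), so the single block has size am = 2 → block sizes [2]

Assembling the blocks gives a Jordan form
J =
  [-1, 0, 0]
  [ 0, 0, 1]
  [ 0, 0, 0]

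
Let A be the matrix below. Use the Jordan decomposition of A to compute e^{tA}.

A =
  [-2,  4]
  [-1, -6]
e^{tA} =
  [2*t*exp(-4*t) + exp(-4*t), 4*t*exp(-4*t)]
  [-t*exp(-4*t), -2*t*exp(-4*t) + exp(-4*t)]

Strategy: write A = P · J · P⁻¹ where J is a Jordan canonical form, so e^{tA} = P · e^{tJ} · P⁻¹, and e^{tJ} can be computed block-by-block.

A has Jordan form
J =
  [-4,  1]
  [ 0, -4]
(up to reordering of blocks).

Per-block formulas:
  For a 2×2 Jordan block J_2(-4): exp(t · J_2(-4)) = e^(-4t)·(I + t·N), where N is the 2×2 nilpotent shift.

After assembling e^{tJ} and conjugating by P, we get:

e^{tA} =
  [2*t*exp(-4*t) + exp(-4*t), 4*t*exp(-4*t)]
  [-t*exp(-4*t), -2*t*exp(-4*t) + exp(-4*t)]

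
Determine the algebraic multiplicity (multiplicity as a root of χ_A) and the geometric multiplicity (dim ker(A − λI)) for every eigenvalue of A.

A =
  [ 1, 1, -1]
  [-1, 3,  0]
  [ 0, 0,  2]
λ = 2: alg = 3, geom = 1

Step 1 — factor the characteristic polynomial to read off the algebraic multiplicities:
  χ_A(x) = (x - 2)^3

Step 2 — compute geometric multiplicities via the rank-nullity identity g(λ) = n − rank(A − λI):
  rank(A − (2)·I) = 2, so dim ker(A − (2)·I) = n − 2 = 1

Summary:
  λ = 2: algebraic multiplicity = 3, geometric multiplicity = 1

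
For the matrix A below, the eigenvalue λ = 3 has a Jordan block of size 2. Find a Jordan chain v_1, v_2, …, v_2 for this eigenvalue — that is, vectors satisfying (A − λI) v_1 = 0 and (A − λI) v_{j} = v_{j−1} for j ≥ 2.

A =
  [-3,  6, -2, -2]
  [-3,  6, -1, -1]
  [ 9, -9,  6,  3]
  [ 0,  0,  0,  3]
A Jordan chain for λ = 3 of length 2:
v_1 = (-6, -3, 9, 0)ᵀ
v_2 = (1, 0, 0, 0)ᵀ

Let N = A − (3)·I. We want v_2 with N^2 v_2 = 0 but N^1 v_2 ≠ 0; then v_{j-1} := N · v_j for j = 2, …, 2.

Pick v_2 = (1, 0, 0, 0)ᵀ.
Then v_1 = N · v_2 = (-6, -3, 9, 0)ᵀ.

Sanity check: (A − (3)·I) v_1 = (0, 0, 0, 0)ᵀ = 0. ✓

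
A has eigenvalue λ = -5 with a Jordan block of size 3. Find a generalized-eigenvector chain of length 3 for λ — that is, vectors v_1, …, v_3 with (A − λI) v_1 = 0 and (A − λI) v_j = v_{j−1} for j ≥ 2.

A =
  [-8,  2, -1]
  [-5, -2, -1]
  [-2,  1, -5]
A Jordan chain for λ = -5 of length 3:
v_1 = (1, 2, 1)ᵀ
v_2 = (-3, -5, -2)ᵀ
v_3 = (1, 0, 0)ᵀ

Let N = A − (-5)·I. We want v_3 with N^3 v_3 = 0 but N^2 v_3 ≠ 0; then v_{j-1} := N · v_j for j = 3, …, 2.

Pick v_3 = (1, 0, 0)ᵀ.
Then v_2 = N · v_3 = (-3, -5, -2)ᵀ.
Then v_1 = N · v_2 = (1, 2, 1)ᵀ.

Sanity check: (A − (-5)·I) v_1 = (0, 0, 0)ᵀ = 0. ✓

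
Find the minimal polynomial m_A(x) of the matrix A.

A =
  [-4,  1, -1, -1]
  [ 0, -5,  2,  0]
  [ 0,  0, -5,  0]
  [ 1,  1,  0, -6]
x^3 + 15*x^2 + 75*x + 125

The characteristic polynomial is χ_A(x) = (x + 5)^4, so the eigenvalues are known. The minimal polynomial is
  m_A(x) = Π_λ (x − λ)^{k_λ}
where k_λ is the size of the *largest* Jordan block for λ (equivalently, the smallest k with (A − λI)^k v = 0 for every generalised eigenvector v of λ).

  λ = -5: largest Jordan block has size 3, contributing (x + 5)^3

So m_A(x) = (x + 5)^3 = x^3 + 15*x^2 + 75*x + 125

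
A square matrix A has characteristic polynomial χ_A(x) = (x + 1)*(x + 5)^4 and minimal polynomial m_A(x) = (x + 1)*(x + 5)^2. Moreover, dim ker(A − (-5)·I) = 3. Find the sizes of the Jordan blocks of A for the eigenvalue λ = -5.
Block sizes for λ = -5: [2, 1, 1]

Step 1 — from the characteristic polynomial, algebraic multiplicity of λ = -5 is 4. From dim ker(A − (-5)·I) = 3, there are exactly 3 Jordan blocks for λ = -5.
Step 2 — from the minimal polynomial, the factor (x + 5)^2 tells us the largest block for λ = -5 has size 2.
Step 3 — with total size 4, 3 blocks, and largest block 2, the block sizes (in nonincreasing order) are [2, 1, 1].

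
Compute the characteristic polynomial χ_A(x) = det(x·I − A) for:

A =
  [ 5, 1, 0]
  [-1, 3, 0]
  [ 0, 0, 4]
x^3 - 12*x^2 + 48*x - 64

Expanding det(x·I − A) (e.g. by cofactor expansion or by noting that A is similar to its Jordan form J, which has the same characteristic polynomial as A) gives
  χ_A(x) = x^3 - 12*x^2 + 48*x - 64
which factors as (x - 4)^3. The eigenvalues (with algebraic multiplicities) are λ = 4 with multiplicity 3.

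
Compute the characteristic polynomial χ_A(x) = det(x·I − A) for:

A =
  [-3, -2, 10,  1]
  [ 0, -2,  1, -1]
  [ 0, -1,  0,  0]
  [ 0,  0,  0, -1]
x^4 + 6*x^3 + 12*x^2 + 10*x + 3

Expanding det(x·I − A) (e.g. by cofactor expansion or by noting that A is similar to its Jordan form J, which has the same characteristic polynomial as A) gives
  χ_A(x) = x^4 + 6*x^3 + 12*x^2 + 10*x + 3
which factors as (x + 1)^3*(x + 3). The eigenvalues (with algebraic multiplicities) are λ = -3 with multiplicity 1, λ = -1 with multiplicity 3.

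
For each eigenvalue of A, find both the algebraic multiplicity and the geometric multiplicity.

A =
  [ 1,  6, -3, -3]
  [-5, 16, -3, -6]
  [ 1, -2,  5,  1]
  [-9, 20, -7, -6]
λ = 4: alg = 4, geom = 2

Step 1 — factor the characteristic polynomial to read off the algebraic multiplicities:
  χ_A(x) = (x - 4)^4

Step 2 — compute geometric multiplicities via the rank-nullity identity g(λ) = n − rank(A − λI):
  rank(A − (4)·I) = 2, so dim ker(A − (4)·I) = n − 2 = 2

Summary:
  λ = 4: algebraic multiplicity = 4, geometric multiplicity = 2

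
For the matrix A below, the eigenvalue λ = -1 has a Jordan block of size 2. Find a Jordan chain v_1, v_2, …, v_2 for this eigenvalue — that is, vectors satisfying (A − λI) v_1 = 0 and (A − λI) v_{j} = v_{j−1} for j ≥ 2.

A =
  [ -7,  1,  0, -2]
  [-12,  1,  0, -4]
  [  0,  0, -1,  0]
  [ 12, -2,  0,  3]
A Jordan chain for λ = -1 of length 2:
v_1 = (-6, -12, 0, 12)ᵀ
v_2 = (1, 0, 0, 0)ᵀ

Let N = A − (-1)·I. We want v_2 with N^2 v_2 = 0 but N^1 v_2 ≠ 0; then v_{j-1} := N · v_j for j = 2, …, 2.

Pick v_2 = (1, 0, 0, 0)ᵀ.
Then v_1 = N · v_2 = (-6, -12, 0, 12)ᵀ.

Sanity check: (A − (-1)·I) v_1 = (0, 0, 0, 0)ᵀ = 0. ✓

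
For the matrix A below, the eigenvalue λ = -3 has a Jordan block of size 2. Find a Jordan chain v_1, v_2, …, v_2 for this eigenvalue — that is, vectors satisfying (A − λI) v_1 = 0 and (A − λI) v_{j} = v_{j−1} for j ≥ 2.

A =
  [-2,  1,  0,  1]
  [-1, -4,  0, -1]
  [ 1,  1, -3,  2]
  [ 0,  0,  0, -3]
A Jordan chain for λ = -3 of length 2:
v_1 = (1, -1, 1, 0)ᵀ
v_2 = (1, 0, 0, 0)ᵀ

Let N = A − (-3)·I. We want v_2 with N^2 v_2 = 0 but N^1 v_2 ≠ 0; then v_{j-1} := N · v_j for j = 2, …, 2.

Pick v_2 = (1, 0, 0, 0)ᵀ.
Then v_1 = N · v_2 = (1, -1, 1, 0)ᵀ.

Sanity check: (A − (-3)·I) v_1 = (0, 0, 0, 0)ᵀ = 0. ✓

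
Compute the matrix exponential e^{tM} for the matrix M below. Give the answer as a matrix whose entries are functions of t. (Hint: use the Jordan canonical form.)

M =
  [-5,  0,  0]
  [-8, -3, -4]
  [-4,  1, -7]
e^{tM} =
  [exp(-5*t), 0, 0]
  [-8*t*exp(-5*t), 2*t*exp(-5*t) + exp(-5*t), -4*t*exp(-5*t)]
  [-4*t*exp(-5*t), t*exp(-5*t), -2*t*exp(-5*t) + exp(-5*t)]

Strategy: write M = P · J · P⁻¹ where J is a Jordan canonical form, so e^{tM} = P · e^{tJ} · P⁻¹, and e^{tJ} can be computed block-by-block.

M has Jordan form
J =
  [-5,  1,  0]
  [ 0, -5,  0]
  [ 0,  0, -5]
(up to reordering of blocks).

Per-block formulas:
  For a 2×2 Jordan block J_2(-5): exp(t · J_2(-5)) = e^(-5t)·(I + t·N), where N is the 2×2 nilpotent shift.
  For a 1×1 block at λ = -5: exp(t · [-5]) = [e^(-5t)].

After assembling e^{tJ} and conjugating by P, we get:

e^{tM} =
  [exp(-5*t), 0, 0]
  [-8*t*exp(-5*t), 2*t*exp(-5*t) + exp(-5*t), -4*t*exp(-5*t)]
  [-4*t*exp(-5*t), t*exp(-5*t), -2*t*exp(-5*t) + exp(-5*t)]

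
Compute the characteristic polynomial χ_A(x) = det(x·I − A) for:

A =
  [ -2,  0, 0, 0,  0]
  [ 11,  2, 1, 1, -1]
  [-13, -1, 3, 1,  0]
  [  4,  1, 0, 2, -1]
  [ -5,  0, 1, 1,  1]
x^5 - 6*x^4 + 8*x^3 + 16*x^2 - 48*x + 32

Expanding det(x·I − A) (e.g. by cofactor expansion or by noting that A is similar to its Jordan form J, which has the same characteristic polynomial as A) gives
  χ_A(x) = x^5 - 6*x^4 + 8*x^3 + 16*x^2 - 48*x + 32
which factors as (x - 2)^4*(x + 2). The eigenvalues (with algebraic multiplicities) are λ = -2 with multiplicity 1, λ = 2 with multiplicity 4.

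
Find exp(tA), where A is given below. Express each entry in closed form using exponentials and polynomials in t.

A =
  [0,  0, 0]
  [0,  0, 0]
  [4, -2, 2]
e^{tA} =
  [1, 0, 0]
  [0, 1, 0]
  [2*exp(2*t) - 2, 1 - exp(2*t), exp(2*t)]

Strategy: write A = P · J · P⁻¹ where J is a Jordan canonical form, so e^{tA} = P · e^{tJ} · P⁻¹, and e^{tJ} can be computed block-by-block.

A has Jordan form
J =
  [0, 0, 0]
  [0, 0, 0]
  [0, 0, 2]
(up to reordering of blocks).

Per-block formulas:
  For a 1×1 block at λ = 0: exp(t · [0]) = [e^(0t)].
  For a 1×1 block at λ = 2: exp(t · [2]) = [e^(2t)].

After assembling e^{tJ} and conjugating by P, we get:

e^{tA} =
  [1, 0, 0]
  [0, 1, 0]
  [2*exp(2*t) - 2, 1 - exp(2*t), exp(2*t)]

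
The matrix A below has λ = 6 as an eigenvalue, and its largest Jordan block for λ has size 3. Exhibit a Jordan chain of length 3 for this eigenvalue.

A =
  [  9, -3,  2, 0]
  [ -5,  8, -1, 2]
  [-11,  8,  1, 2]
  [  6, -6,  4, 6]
A Jordan chain for λ = 6 of length 3:
v_1 = (2, -2, -6, 4)ᵀ
v_2 = (3, -5, -11, 6)ᵀ
v_3 = (1, 0, 0, 0)ᵀ

Let N = A − (6)·I. We want v_3 with N^3 v_3 = 0 but N^2 v_3 ≠ 0; then v_{j-1} := N · v_j for j = 3, …, 2.

Pick v_3 = (1, 0, 0, 0)ᵀ.
Then v_2 = N · v_3 = (3, -5, -11, 6)ᵀ.
Then v_1 = N · v_2 = (2, -2, -6, 4)ᵀ.

Sanity check: (A − (6)·I) v_1 = (0, 0, 0, 0)ᵀ = 0. ✓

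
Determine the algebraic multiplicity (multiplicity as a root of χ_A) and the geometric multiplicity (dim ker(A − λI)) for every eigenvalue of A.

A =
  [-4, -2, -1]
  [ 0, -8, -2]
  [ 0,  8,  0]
λ = -4: alg = 3, geom = 2

Step 1 — factor the characteristic polynomial to read off the algebraic multiplicities:
  χ_A(x) = (x + 4)^3

Step 2 — compute geometric multiplicities via the rank-nullity identity g(λ) = n − rank(A − λI):
  rank(A − (-4)·I) = 1, so dim ker(A − (-4)·I) = n − 1 = 2

Summary:
  λ = -4: algebraic multiplicity = 3, geometric multiplicity = 2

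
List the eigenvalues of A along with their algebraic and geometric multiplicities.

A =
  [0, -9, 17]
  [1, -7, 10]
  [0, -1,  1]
λ = -2: alg = 3, geom = 1

Step 1 — factor the characteristic polynomial to read off the algebraic multiplicities:
  χ_A(x) = (x + 2)^3

Step 2 — compute geometric multiplicities via the rank-nullity identity g(λ) = n − rank(A − λI):
  rank(A − (-2)·I) = 2, so dim ker(A − (-2)·I) = n − 2 = 1

Summary:
  λ = -2: algebraic multiplicity = 3, geometric multiplicity = 1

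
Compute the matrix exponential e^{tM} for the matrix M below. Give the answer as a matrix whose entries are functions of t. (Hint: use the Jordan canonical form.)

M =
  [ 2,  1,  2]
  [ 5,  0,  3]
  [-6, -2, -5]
e^{tM} =
  [t^2*exp(-t) + 3*t*exp(-t) + exp(-t), t*exp(-t), t^2*exp(-t)/2 + 2*t*exp(-t)]
  [t^2*exp(-t) + 5*t*exp(-t), t*exp(-t) + exp(-t), t^2*exp(-t)/2 + 3*t*exp(-t)]
  [-2*t^2*exp(-t) - 6*t*exp(-t), -2*t*exp(-t), -t^2*exp(-t) - 4*t*exp(-t) + exp(-t)]

Strategy: write M = P · J · P⁻¹ where J is a Jordan canonical form, so e^{tM} = P · e^{tJ} · P⁻¹, and e^{tJ} can be computed block-by-block.

M has Jordan form
J =
  [-1,  1,  0]
  [ 0, -1,  1]
  [ 0,  0, -1]
(up to reordering of blocks).

Per-block formulas:
  For a 3×3 Jordan block J_3(-1): exp(t · J_3(-1)) = e^(-1t)·(I + t·N + (t^2/2)·N^2), where N is the 3×3 nilpotent shift.

After assembling e^{tJ} and conjugating by P, we get:

e^{tM} =
  [t^2*exp(-t) + 3*t*exp(-t) + exp(-t), t*exp(-t), t^2*exp(-t)/2 + 2*t*exp(-t)]
  [t^2*exp(-t) + 5*t*exp(-t), t*exp(-t) + exp(-t), t^2*exp(-t)/2 + 3*t*exp(-t)]
  [-2*t^2*exp(-t) - 6*t*exp(-t), -2*t*exp(-t), -t^2*exp(-t) - 4*t*exp(-t) + exp(-t)]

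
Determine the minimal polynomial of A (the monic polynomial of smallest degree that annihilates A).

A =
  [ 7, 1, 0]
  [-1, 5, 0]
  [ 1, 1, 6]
x^2 - 12*x + 36

The characteristic polynomial is χ_A(x) = (x - 6)^3, so the eigenvalues are known. The minimal polynomial is
  m_A(x) = Π_λ (x − λ)^{k_λ}
where k_λ is the size of the *largest* Jordan block for λ (equivalently, the smallest k with (A − λI)^k v = 0 for every generalised eigenvector v of λ).

  λ = 6: largest Jordan block has size 2, contributing (x − 6)^2

So m_A(x) = (x - 6)^2 = x^2 - 12*x + 36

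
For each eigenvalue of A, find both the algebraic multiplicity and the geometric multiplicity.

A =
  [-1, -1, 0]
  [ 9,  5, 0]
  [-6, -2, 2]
λ = 2: alg = 3, geom = 2

Step 1 — factor the characteristic polynomial to read off the algebraic multiplicities:
  χ_A(x) = (x - 2)^3

Step 2 — compute geometric multiplicities via the rank-nullity identity g(λ) = n − rank(A − λI):
  rank(A − (2)·I) = 1, so dim ker(A − (2)·I) = n − 1 = 2

Summary:
  λ = 2: algebraic multiplicity = 3, geometric multiplicity = 2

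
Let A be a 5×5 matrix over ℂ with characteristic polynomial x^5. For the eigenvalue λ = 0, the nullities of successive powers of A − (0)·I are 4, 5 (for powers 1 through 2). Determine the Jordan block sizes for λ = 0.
Block sizes for λ = 0: [2, 1, 1, 1]

From the dimensions of kernels of powers, the number of Jordan blocks of size at least j is d_j − d_{j−1} where d_j = dim ker(N^j) (with d_0 = 0). Computing the differences gives [4, 1].
The number of blocks of size exactly k is (#blocks of size ≥ k) − (#blocks of size ≥ k + 1), so the partition is: 3 block(s) of size 1, 1 block(s) of size 2.
In nonincreasing order the block sizes are [2, 1, 1, 1].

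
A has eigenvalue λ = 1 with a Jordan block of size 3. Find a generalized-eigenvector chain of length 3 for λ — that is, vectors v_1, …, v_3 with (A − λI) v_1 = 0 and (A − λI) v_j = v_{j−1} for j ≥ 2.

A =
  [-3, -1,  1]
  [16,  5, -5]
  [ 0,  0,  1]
A Jordan chain for λ = 1 of length 3:
v_1 = (1, -4, 0)ᵀ
v_2 = (1, -5, 0)ᵀ
v_3 = (0, 0, 1)ᵀ

Let N = A − (1)·I. We want v_3 with N^3 v_3 = 0 but N^2 v_3 ≠ 0; then v_{j-1} := N · v_j for j = 3, …, 2.

Pick v_3 = (0, 0, 1)ᵀ.
Then v_2 = N · v_3 = (1, -5, 0)ᵀ.
Then v_1 = N · v_2 = (1, -4, 0)ᵀ.

Sanity check: (A − (1)·I) v_1 = (0, 0, 0)ᵀ = 0. ✓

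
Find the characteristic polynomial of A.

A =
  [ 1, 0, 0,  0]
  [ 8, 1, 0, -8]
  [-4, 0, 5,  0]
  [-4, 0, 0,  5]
x^4 - 12*x^3 + 46*x^2 - 60*x + 25

Expanding det(x·I − A) (e.g. by cofactor expansion or by noting that A is similar to its Jordan form J, which has the same characteristic polynomial as A) gives
  χ_A(x) = x^4 - 12*x^3 + 46*x^2 - 60*x + 25
which factors as (x - 5)^2*(x - 1)^2. The eigenvalues (with algebraic multiplicities) are λ = 1 with multiplicity 2, λ = 5 with multiplicity 2.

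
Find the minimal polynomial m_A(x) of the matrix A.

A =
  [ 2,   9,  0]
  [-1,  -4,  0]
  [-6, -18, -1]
x^2 + 2*x + 1

The characteristic polynomial is χ_A(x) = (x + 1)^3, so the eigenvalues are known. The minimal polynomial is
  m_A(x) = Π_λ (x − λ)^{k_λ}
where k_λ is the size of the *largest* Jordan block for λ (equivalently, the smallest k with (A − λI)^k v = 0 for every generalised eigenvector v of λ).

  λ = -1: largest Jordan block has size 2, contributing (x + 1)^2

So m_A(x) = (x + 1)^2 = x^2 + 2*x + 1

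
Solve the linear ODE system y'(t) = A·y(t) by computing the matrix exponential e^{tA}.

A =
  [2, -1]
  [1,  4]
e^{tA} =
  [-t*exp(3*t) + exp(3*t), -t*exp(3*t)]
  [t*exp(3*t), t*exp(3*t) + exp(3*t)]

Strategy: write A = P · J · P⁻¹ where J is a Jordan canonical form, so e^{tA} = P · e^{tJ} · P⁻¹, and e^{tJ} can be computed block-by-block.

A has Jordan form
J =
  [3, 1]
  [0, 3]
(up to reordering of blocks).

Per-block formulas:
  For a 2×2 Jordan block J_2(3): exp(t · J_2(3)) = e^(3t)·(I + t·N), where N is the 2×2 nilpotent shift.

After assembling e^{tJ} and conjugating by P, we get:

e^{tA} =
  [-t*exp(3*t) + exp(3*t), -t*exp(3*t)]
  [t*exp(3*t), t*exp(3*t) + exp(3*t)]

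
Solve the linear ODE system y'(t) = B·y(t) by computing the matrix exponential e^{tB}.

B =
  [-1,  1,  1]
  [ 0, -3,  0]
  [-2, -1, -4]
e^{tB} =
  [2*exp(-2*t) - exp(-3*t), exp(-2*t) - exp(-3*t), exp(-2*t) - exp(-3*t)]
  [0, exp(-3*t), 0]
  [-2*exp(-2*t) + 2*exp(-3*t), -exp(-2*t) + exp(-3*t), -exp(-2*t) + 2*exp(-3*t)]

Strategy: write B = P · J · P⁻¹ where J is a Jordan canonical form, so e^{tB} = P · e^{tJ} · P⁻¹, and e^{tJ} can be computed block-by-block.

B has Jordan form
J =
  [-3,  0,  0]
  [ 0, -3,  0]
  [ 0,  0, -2]
(up to reordering of blocks).

Per-block formulas:
  For a 1×1 block at λ = -3: exp(t · [-3]) = [e^(-3t)].
  For a 1×1 block at λ = -2: exp(t · [-2]) = [e^(-2t)].

After assembling e^{tJ} and conjugating by P, we get:

e^{tB} =
  [2*exp(-2*t) - exp(-3*t), exp(-2*t) - exp(-3*t), exp(-2*t) - exp(-3*t)]
  [0, exp(-3*t), 0]
  [-2*exp(-2*t) + 2*exp(-3*t), -exp(-2*t) + exp(-3*t), -exp(-2*t) + 2*exp(-3*t)]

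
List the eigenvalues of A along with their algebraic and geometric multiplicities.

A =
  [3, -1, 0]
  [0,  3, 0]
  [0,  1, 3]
λ = 3: alg = 3, geom = 2

Step 1 — factor the characteristic polynomial to read off the algebraic multiplicities:
  χ_A(x) = (x - 3)^3

Step 2 — compute geometric multiplicities via the rank-nullity identity g(λ) = n − rank(A − λI):
  rank(A − (3)·I) = 1, so dim ker(A − (3)·I) = n − 1 = 2

Summary:
  λ = 3: algebraic multiplicity = 3, geometric multiplicity = 2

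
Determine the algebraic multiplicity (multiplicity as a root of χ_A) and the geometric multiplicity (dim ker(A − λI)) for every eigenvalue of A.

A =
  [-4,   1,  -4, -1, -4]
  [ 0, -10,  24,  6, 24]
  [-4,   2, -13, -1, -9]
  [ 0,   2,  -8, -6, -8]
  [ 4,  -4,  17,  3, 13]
λ = -4: alg = 5, geom = 3

Step 1 — factor the characteristic polynomial to read off the algebraic multiplicities:
  χ_A(x) = (x + 4)^5

Step 2 — compute geometric multiplicities via the rank-nullity identity g(λ) = n − rank(A − λI):
  rank(A − (-4)·I) = 2, so dim ker(A − (-4)·I) = n − 2 = 3

Summary:
  λ = -4: algebraic multiplicity = 5, geometric multiplicity = 3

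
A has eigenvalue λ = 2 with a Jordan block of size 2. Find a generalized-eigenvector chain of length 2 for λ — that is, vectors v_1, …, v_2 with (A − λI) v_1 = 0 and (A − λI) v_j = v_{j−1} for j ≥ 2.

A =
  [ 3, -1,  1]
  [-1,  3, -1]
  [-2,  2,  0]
A Jordan chain for λ = 2 of length 2:
v_1 = (1, -1, -2)ᵀ
v_2 = (1, 0, 0)ᵀ

Let N = A − (2)·I. We want v_2 with N^2 v_2 = 0 but N^1 v_2 ≠ 0; then v_{j-1} := N · v_j for j = 2, …, 2.

Pick v_2 = (1, 0, 0)ᵀ.
Then v_1 = N · v_2 = (1, -1, -2)ᵀ.

Sanity check: (A − (2)·I) v_1 = (0, 0, 0)ᵀ = 0. ✓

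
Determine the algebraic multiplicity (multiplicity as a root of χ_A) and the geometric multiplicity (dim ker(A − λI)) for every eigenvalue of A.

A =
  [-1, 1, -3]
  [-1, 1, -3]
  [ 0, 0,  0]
λ = 0: alg = 3, geom = 2

Step 1 — factor the characteristic polynomial to read off the algebraic multiplicities:
  χ_A(x) = x^3

Step 2 — compute geometric multiplicities via the rank-nullity identity g(λ) = n − rank(A − λI):
  rank(A − (0)·I) = 1, so dim ker(A − (0)·I) = n − 1 = 2

Summary:
  λ = 0: algebraic multiplicity = 3, geometric multiplicity = 2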